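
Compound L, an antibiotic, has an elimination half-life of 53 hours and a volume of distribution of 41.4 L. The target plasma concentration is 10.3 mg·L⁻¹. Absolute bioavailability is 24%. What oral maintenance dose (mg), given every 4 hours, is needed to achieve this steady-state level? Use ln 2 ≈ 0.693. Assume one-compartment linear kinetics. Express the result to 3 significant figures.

CL = 0.693 × Vd / t½ = 0.693 × 41.40 / 53 = 0.5413 L/h
D = CL × Css × τ / F = 0.5413 × 10.3 × 4 / 0.24 = 92.92 mg

92.9 mg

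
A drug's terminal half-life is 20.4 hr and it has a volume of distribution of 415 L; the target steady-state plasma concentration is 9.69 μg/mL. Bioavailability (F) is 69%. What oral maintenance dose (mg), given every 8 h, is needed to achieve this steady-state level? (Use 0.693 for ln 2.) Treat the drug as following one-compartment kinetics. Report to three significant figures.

1580 mg

CL = 0.693 × Vd / t½ = 0.693 × 415.0 / 20.4 = 14.10 L/h
D = CL × Css × τ / F = 14.10 × 9.69 × 8 / 0.69 = 1584 mg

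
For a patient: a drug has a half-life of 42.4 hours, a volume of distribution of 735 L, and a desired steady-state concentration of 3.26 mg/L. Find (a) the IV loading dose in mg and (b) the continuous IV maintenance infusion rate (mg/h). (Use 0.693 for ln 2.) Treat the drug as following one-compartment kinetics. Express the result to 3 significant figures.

LD = Vd × C = 735.0 × 3.26 = 2396 mg
CL = 0.693 × Vd / t½ = 0.693 × 735.0 / 42.4 = 12.01 L/h
Infusion rate = CL × Css = 12.01 × 3.26 = 39.15 mg/h

(a) 2400 mg; (b) 39.2 mg/h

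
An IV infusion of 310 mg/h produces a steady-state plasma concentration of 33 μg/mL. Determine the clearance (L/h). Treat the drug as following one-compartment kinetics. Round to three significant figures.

At steady state, infusion rate = CL × Css, so CL = rate / Css.
CL = 310 / 33 = 9.394 L/h

9.39 L/h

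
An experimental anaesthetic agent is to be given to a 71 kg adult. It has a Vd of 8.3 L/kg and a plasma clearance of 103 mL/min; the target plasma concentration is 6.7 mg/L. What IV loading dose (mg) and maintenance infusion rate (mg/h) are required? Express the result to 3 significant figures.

Vd = 8.3 L/kg × 71 kg = 589.3 L
Loading: fill Vd to C_target → 589.3 L × 6.7 mg/L = 3948 mg
CL = 103 mL/min = 103 × 0.06 = 6.180 L/h
Maintenance infusion rate = CL × Css = 6.180 × 6.7 = 41.41 mg/h

(a) 3950 mg; (b) 41.4 mg/h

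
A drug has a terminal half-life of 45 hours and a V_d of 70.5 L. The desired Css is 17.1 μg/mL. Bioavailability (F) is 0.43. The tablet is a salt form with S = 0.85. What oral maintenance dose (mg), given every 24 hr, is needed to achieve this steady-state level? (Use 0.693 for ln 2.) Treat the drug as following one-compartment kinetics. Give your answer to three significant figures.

1220 mg

k = 0.693/45 = 0.01540 h⁻¹, so CL = k·Vd = 0.01540 × 70.50 = 1.086 L/h
D = CL × Css × τ / F / S = 1.086 × 17.1 × 24 / 0.43 / 0.85 = 1219 mg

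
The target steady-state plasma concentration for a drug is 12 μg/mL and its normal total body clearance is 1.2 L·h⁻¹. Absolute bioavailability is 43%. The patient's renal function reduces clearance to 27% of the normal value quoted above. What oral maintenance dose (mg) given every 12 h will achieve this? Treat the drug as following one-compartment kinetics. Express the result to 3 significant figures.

Patient clearance = 0.27 × 1.200 = 0.3240 L/h
D = CL × Css × τ / F = 0.3240 × 12 × 12 / 0.43 = 108.5 mg

109 mg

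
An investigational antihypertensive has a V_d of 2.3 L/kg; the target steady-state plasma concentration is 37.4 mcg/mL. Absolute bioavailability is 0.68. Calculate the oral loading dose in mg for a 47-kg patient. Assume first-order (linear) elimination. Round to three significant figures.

5950 mg

Vd(total) = 47 kg × 2.3 L/kg = 108.1 L
LD = Vd × C / F = 108.1 × 37.40 / 0.68 = 5946 mg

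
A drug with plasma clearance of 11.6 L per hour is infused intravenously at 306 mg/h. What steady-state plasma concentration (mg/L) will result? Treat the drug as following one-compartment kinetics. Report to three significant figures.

26.4 mg/L

Css = rate / CL = 306 / 11.60 = 26.38 mg/L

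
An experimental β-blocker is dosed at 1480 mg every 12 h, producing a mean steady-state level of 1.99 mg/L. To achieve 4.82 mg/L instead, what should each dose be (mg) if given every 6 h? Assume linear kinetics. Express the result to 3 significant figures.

With linear kinetics, Css is proportional to dose rate (D/τ) at fixed clearance.
D₂ = D₁ × (Css,target / Css,current) × (τ₂/τ₁) = 1480 × (4.82/1.99) × (6/12) = 1792 mg

1790 mg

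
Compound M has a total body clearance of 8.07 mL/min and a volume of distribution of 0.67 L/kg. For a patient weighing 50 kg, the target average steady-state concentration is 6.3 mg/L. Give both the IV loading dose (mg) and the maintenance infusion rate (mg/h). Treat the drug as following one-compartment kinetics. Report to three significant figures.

(a) 211 mg; (b) 3.05 mg/h

Total Vd = 0.67 × 50 = 33.50 L
Loading dose = Vd × C = 33.50 × 6.3 = 211.1 mg
Convert clearance: 8.07 mL/min × 60 min/h ÷ 1000 mL/L = 0.4842 L/h
Maintenance: replace elimination → rate = CL × Css = 0.4842 × 6.3 = 3.050 mg/h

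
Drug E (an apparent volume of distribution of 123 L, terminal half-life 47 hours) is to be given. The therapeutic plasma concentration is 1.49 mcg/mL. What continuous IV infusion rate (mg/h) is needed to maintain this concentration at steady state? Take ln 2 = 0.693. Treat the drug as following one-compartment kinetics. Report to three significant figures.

CL = 0.693 × Vd / t½ = 0.693 × 123.0 / 47 = 1.814 L/h
Infusion rate = CL × Css = 1.814 × 1.49 = 2.703 mg/h

2.70 mg/h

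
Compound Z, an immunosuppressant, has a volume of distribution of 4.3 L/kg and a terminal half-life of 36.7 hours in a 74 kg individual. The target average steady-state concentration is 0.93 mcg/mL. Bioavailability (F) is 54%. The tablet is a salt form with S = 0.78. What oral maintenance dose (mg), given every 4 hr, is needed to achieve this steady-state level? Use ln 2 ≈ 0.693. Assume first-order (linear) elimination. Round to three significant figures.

Vd(total) = 74 kg × 4.3 L/kg = 318.2 L
k = 0.693/36.7 = 0.01888 h⁻¹, so CL = k·Vd = 0.01888 × 318.2 = 6.008 L/h
D = CL × Css × τ / F / S = 6.008 × 0.93 × 4 / 0.54 / 0.78 = 53.06 mg

53.1 mg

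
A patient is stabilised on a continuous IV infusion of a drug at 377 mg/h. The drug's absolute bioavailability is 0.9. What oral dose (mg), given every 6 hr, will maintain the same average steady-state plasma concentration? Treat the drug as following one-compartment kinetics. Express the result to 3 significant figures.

To maintain the same Css, the systemic dosing rate must be unchanged: F·D/τ = infusion rate.
D = rate × τ / F = 377 × 6 / 0.9 = 2513 mg

2510 mg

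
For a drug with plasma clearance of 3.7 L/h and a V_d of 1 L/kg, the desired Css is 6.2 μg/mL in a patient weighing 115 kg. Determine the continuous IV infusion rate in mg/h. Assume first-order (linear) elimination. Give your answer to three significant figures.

22.9 mg/h

Maintenance depends on clearance, not Vd — rate in must match rate out.
R₀ = 3.700 × 6.2 = 22.94 mg/h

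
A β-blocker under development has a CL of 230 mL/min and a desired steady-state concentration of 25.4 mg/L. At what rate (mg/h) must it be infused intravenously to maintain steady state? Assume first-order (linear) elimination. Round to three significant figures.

Convert clearance: 230 mL/min × 60 min/h ÷ 1000 mL/L = 13.80 L/h
At steady state, infusion rate equals elimination rate: rate in = CL × Css.
R₀ = 13.80 × 25.4 = 350.5 mg/h

351 mg/h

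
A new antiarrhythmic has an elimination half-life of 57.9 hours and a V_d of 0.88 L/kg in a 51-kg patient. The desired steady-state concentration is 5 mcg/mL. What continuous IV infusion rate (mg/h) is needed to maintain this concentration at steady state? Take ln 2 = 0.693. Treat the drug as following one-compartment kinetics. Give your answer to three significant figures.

Vd = 0.88 L/kg × 51 kg = 44.88 L
CL = ln 2 · Vd / t½ = 0.693 × 44.88 / 57.9 = 0.5372 L/h
Infusion rate = CL × Css = 0.5372 × 5 = 2.686 mg/h

2.69 mg/h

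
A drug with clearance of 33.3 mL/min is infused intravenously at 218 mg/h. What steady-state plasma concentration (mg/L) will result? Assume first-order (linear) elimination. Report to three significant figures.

109 mg/L

CL = 33.3 mL/min = 33.3 × 0.06 = 1.998 L/h
Css = rate / CL = 218 / 1.998 = 109.1 mg/L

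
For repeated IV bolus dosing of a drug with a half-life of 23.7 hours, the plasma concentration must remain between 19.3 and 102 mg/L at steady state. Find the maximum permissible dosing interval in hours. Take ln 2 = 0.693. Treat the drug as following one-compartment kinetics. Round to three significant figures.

k = 0.693 / t½ = 0.693 / 23.7 = 0.02924 h⁻¹
Between IV bolus doses, concentration decays as C = C₀·e^(−kτ), so C_peak/C_trough = e^(kτ).
τ_max = ln(C_peak/C_trough) / k = ln(102/19.3) / 0.02924 = 1.665 / 0.02924 = 56.94 h

56.9 h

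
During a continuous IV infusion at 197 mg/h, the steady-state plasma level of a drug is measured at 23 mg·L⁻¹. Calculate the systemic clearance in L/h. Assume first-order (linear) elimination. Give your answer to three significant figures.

8.57 L/h

At steady state, infusion rate = CL × Css, so CL = rate / Css.
CL = 197 / 23 = 8.565 L/h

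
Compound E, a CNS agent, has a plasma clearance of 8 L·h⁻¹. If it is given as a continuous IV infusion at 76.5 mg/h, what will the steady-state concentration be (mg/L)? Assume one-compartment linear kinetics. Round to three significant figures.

Css = rate / CL = 76.5 / 8.000 = 9.563 mg/L

9.56 mg/L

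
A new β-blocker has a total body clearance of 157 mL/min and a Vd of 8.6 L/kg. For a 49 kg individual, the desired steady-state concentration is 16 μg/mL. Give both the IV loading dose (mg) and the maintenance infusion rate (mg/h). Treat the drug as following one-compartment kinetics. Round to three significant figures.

Vd(total) = 49 kg × 8.6 L/kg = 421.4 L
LD = Vd · C_target = 421.4 × 16 = 6742 mg
CL = 157 mL/min × 60/1000 = 9.420 L/h
Maintenance: replace elimination → rate = CL × Css = 9.420 × 16 = 150.7 mg/h

(a) 6740 mg; (b) 151 mg/h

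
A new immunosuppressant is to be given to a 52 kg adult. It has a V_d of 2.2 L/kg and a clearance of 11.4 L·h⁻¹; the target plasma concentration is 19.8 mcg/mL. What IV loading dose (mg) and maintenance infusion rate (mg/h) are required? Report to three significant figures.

Vd(total) = 52 kg × 2.2 L/kg = 114.4 L
Loading: fill Vd to C_target → 114.4 L × 19.8 mg/L = 2265 mg
Maintenance infusion rate = CL × Css = 11.40 × 19.8 = 225.7 mg/h

(a) 2270 mg; (b) 226 mg/h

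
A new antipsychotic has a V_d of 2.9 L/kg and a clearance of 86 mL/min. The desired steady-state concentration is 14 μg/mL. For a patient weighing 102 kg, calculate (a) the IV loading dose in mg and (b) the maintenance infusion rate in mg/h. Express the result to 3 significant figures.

Total Vd = 2.9 × 102 = 295.8 L
LD = Vd · C_target = 295.8 × 14 = 4141 mg
CL = 86 mL/min × 60/1000 = 5.160 L/h
Maintenance: replace elimination → rate = CL × Css = 5.160 × 14 = 72.24 mg/h

(a) 4140 mg; (b) 72.2 mg/h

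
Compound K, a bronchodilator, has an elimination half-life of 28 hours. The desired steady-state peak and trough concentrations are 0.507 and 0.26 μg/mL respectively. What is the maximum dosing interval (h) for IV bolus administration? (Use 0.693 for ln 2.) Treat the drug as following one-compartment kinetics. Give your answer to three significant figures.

k = 0.693 / t½ = 0.693 / 28 = 0.02475 h⁻¹
Between IV bolus doses, concentration decays as C = C₀·e^(−kτ), so C_peak/C_trough = e^(kτ).
τ_max = ln(C_peak/C_trough) / k = ln(0.507/0.26) / 0.02475 = 0.6678 / 0.02475 = 26.98 h

27.0 h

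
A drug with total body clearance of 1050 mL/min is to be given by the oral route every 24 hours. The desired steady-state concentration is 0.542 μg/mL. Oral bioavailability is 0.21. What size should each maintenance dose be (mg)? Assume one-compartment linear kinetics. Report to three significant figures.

3900 mg

Convert clearance: 1050 mL/min × 60 min/h ÷ 1000 mL/L = 63.00 L/h
D = CL × Css × τ / F = 63.00 × 0.542 × 24 / 0.21 = 3902 mg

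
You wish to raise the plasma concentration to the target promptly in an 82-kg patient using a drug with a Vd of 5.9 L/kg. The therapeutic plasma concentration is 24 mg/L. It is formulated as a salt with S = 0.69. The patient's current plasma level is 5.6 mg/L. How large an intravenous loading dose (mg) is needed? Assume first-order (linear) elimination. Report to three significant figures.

Vd(total) = 82 kg × 5.9 L/kg = 483.8 L
The loading dose fills Vd to the target concentration.
Concentration deficit ΔC = 24 − 5.6 = 18.40 mg/L
LD = Vd × ΔC / S = 483.8 × 18.40 / 0.69 = 12900 mg

12900 mg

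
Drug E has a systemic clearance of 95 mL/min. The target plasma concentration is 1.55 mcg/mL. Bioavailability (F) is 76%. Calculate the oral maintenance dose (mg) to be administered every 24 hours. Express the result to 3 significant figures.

279 mg

CL = 95 mL/min = 95 × 0.06 = 5.700 L/h
D = CL × Css × τ / F = 5.700 × 1.55 × 24 / 0.76 = 279.0 mg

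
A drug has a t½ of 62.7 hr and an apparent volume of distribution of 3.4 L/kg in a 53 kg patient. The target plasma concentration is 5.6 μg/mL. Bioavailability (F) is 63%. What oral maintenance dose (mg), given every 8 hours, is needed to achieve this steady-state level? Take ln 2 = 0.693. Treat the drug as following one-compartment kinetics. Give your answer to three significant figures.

142 mg

Total Vd = 3.4 × 53 = 180.2 L
CL = ln 2 · Vd / t½ = 0.693 × 180.2 / 62.7 = 1.992 L/h
D = CL × Css × τ / F = 1.992 × 5.6 × 8 / 0.63 = 141.7 mg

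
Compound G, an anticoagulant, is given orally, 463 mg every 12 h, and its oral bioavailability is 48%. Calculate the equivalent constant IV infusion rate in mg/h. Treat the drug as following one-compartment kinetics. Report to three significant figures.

18.5 mg/h

Equivalent systemic input: infusion rate = F·D/τ.
Rate = 0.48 × 463 / 12 = 18.52 mg/h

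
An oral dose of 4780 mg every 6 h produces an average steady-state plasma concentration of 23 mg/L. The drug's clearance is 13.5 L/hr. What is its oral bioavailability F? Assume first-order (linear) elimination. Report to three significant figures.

F·D/τ = CL·Css at steady state → F = CL·Css·τ / D.
F = 13.5 × 23 × 6 / 4780 = 0.390

0.390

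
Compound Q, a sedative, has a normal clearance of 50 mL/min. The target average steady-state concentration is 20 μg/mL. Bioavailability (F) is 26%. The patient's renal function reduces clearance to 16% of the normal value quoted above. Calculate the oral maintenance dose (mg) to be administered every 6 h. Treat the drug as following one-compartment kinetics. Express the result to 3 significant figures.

CL = 50 mL/min = 50 × 0.06 = 3.000 L/h
Patient clearance = 0.16 × 3.000 = 0.4800 L/h
At steady state, dose per interval replaces the amount cleared in that interval: F·D/τ = CL·Css.
D = CL × Css × τ / F = 0.4800 × 20 × 6 / 0.26 = 221.5 mg

222 mg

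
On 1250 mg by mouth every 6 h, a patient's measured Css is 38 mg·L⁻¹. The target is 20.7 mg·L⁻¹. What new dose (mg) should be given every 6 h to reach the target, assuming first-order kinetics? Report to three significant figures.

681 mg

With linear kinetics, Css is proportional to dose rate (D/τ) at fixed clearance.
D₂ = D₁ × (Css,target / Css,current) = 1250 × 20.7/38 = 680.9 mg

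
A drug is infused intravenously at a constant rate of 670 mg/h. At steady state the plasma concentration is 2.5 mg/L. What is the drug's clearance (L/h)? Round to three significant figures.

At steady state, infusion rate = CL × Css, so CL = rate / Css.
CL = 670 / 2.5 = 268.0 L/h

268 L/h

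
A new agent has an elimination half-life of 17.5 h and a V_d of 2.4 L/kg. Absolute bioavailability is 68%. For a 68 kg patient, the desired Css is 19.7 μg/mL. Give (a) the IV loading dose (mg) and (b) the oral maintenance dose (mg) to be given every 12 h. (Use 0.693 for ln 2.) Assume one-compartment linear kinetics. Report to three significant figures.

(a) 3220 mg; (b) 2250 mg

Total Vd = 2.4 × 68 = 163.2 L
LD = Vd × C = 163.2 × 19.7 = 3215 mg
CL = 0.693 × Vd / t½ = 0.693 × 163.2 / 17.5 = 6.463 L/h
D = CL × Css × τ / F = 6.463 × 19.7 × 12 / 0.68 = 2247 mg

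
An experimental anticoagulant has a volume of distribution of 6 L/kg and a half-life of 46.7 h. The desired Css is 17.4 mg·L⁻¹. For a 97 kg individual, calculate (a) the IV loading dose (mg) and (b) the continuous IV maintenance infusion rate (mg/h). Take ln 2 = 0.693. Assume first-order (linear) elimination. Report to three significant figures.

(a) 10100 mg; (b) 150 mg/h

Total Vd = 6 × 97 = 582.0 L
LD = Vd × C = 582.0 × 17.4 = 10130 mg
CL = 0.693 × Vd / t½ = 0.693 × 582.0 / 46.7 = 8.637 L/h
Infusion rate = CL × Css = 8.637 × 17.4 = 150.3 mg/h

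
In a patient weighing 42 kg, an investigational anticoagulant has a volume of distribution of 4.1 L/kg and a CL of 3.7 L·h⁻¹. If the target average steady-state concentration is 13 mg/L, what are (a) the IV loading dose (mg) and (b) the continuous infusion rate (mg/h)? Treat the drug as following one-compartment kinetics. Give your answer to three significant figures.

Total Vd = 4.1 × 42 = 172.2 L
Loading dose = Vd × C = 172.2 × 13 = 2239 mg
Maintenance infusion rate = CL × Css = 3.700 × 13 = 48.10 mg/h

(a) 2240 mg; (b) 48.1 mg/h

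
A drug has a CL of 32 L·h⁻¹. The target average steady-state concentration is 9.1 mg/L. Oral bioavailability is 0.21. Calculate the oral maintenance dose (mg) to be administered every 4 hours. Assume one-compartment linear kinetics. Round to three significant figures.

D = CL × Css × τ / F = 32.00 × 9.1 × 4 / 0.21 = 5547 mg

5550 mg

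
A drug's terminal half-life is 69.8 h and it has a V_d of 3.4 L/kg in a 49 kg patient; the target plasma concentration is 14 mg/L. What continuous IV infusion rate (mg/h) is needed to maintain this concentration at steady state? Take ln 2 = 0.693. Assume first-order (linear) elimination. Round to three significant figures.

23.2 mg/h

Total Vd = 3.4 × 49 = 166.6 L
CL = ln 2 · Vd / t½ = 0.693 × 166.6 / 69.8 = 1.654 L/h
Infusion rate = CL × Css = 1.654 × 14 = 23.16 mg/h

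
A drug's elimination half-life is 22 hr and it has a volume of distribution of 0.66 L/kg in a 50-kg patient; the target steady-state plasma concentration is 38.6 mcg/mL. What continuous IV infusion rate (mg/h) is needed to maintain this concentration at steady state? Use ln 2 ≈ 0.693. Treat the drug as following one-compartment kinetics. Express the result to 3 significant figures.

40.1 mg/h

Total Vd = 0.66 × 50 = 33.00 L
CL = ln 2 · Vd / t½ = 0.693 × 33.00 / 22 = 1.040 L/h
Infusion rate = CL × Css = 1.040 × 38.6 = 40.14 mg/h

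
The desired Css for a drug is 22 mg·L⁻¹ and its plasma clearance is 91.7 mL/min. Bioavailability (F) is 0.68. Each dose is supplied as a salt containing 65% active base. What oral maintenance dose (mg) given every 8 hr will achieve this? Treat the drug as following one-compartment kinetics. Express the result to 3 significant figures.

CL = 91.7 mL/min × 60/1000 = 5.502 L/h
D = CL × Css × τ / F / S = 5.502 × 22 × 8 / 0.68 / 0.65 = 2191 mg

2190 mg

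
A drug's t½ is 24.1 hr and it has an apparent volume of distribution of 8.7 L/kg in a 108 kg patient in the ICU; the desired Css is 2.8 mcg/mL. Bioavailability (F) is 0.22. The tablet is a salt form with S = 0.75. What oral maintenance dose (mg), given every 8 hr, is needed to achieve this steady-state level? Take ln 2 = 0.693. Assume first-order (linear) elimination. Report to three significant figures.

3670 mg

Vd(total) = 108 kg × 8.7 L/kg = 939.6 L
CL = ln 2 · Vd / t½ = 0.693 × 939.6 / 24.1 = 27.02 L/h
D = CL × Css × τ / F / S = 27.02 × 2.8 × 8 / 0.22 / 0.75 = 3668 mg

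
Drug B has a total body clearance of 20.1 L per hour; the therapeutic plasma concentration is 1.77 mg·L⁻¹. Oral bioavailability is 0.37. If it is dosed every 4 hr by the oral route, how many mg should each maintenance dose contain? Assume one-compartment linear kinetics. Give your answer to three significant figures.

385 mg

D = CL × Css × τ / F = 20.10 × 1.77 × 4 / 0.37 = 384.6 mg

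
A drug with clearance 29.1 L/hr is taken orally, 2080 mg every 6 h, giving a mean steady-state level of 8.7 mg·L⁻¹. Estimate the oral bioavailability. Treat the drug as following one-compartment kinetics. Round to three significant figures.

0.730

F·D/τ = CL·Css at steady state → F = CL·Css·τ / D.
F = 29.1 × 8.7 × 6 / 2080 = 0.730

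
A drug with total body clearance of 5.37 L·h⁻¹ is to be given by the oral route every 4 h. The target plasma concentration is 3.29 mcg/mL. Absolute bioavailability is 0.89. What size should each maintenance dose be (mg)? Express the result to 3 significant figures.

79.4 mg

D = CL × Css × τ / F = 5.370 × 3.29 × 4 / 0.89 = 79.40 mg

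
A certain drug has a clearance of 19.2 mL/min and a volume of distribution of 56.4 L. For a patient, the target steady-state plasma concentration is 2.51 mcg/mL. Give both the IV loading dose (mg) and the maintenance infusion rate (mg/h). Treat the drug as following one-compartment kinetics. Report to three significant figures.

Loading dose = Vd × C = 56.40 × 2.51 = 141.6 mg
CL = 19.2 mL/min = 19.2 × 0.06 = 1.152 L/h
Maintenance: replace elimination → rate = CL × Css = 1.152 × 2.51 = 2.892 mg/h

(a) 142 mg; (b) 2.89 mg/h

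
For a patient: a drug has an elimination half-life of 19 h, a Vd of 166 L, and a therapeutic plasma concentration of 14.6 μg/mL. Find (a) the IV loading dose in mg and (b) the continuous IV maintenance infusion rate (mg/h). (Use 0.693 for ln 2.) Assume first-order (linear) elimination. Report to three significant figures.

(a) 2420 mg; (b) 88.4 mg/h

LD = Vd × C = 166.0 × 14.6 = 2424 mg
CL = 0.693 × Vd / t½ = 0.693 × 166.0 / 19 = 6.055 L/h
Infusion rate = CL × Css = 6.055 × 14.6 = 88.40 mg/h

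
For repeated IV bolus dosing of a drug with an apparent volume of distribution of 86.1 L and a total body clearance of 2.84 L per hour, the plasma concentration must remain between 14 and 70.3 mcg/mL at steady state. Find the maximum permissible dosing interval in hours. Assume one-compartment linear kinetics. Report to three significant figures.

k = CL / Vd = 2.840 / 86.10 = 0.03298 h⁻¹
Between IV bolus doses, concentration decays as C = C₀·e^(−kτ), so C_peak/C_trough = e^(kτ).
τ_max = ln(C_peak/C_trough) / k = ln(70.3/14) / 0.03298 = 1.614 / 0.03298 = 48.94 h

48.9 h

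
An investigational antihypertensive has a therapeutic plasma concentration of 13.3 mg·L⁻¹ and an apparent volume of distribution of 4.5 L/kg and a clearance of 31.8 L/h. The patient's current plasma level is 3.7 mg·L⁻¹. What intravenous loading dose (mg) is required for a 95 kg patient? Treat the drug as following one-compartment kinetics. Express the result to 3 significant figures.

4100 mg

Vd = 4.5 L/kg × 95 kg = 427.5 L
Concentration deficit ΔC = 13.3 − 3.7 = 9.600 mg/L
LD = Vd × ΔC = 427.5 × 9.600 = 4104 mg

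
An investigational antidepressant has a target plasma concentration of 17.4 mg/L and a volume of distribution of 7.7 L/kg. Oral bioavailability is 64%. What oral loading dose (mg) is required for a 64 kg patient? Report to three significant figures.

Total Vd = 7.7 × 64 = 492.8 L
LD = Vd × C / F = 492.8 × 17.40 / 0.64 = 13400 mg

13400 mg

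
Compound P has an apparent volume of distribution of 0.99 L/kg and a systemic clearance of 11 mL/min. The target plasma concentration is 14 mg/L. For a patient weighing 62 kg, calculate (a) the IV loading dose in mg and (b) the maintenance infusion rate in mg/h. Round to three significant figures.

Vd = 0.99 L/kg × 62 kg = 61.38 L
LD = Vd · C_target = 61.38 × 14 = 859.3 mg
CL = 11 mL/min = 11 × 0.06 = 0.6600 L/h
Maintenance infusion rate = CL × Css = 0.6600 × 14 = 9.240 mg/h

(a) 859 mg; (b) 9.24 mg/h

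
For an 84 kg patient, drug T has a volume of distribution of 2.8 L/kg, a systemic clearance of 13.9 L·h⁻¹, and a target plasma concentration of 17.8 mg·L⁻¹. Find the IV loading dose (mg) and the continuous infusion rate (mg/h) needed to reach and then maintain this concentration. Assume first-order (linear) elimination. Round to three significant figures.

(a) 4190 mg; (b) 247 mg/h

Total Vd = 2.8 × 84 = 235.2 L
Loading dose = Vd × C = 235.2 × 17.8 = 4187 mg
Infusion rate = 13.90 L/h × 17.8 mg/L = 247.4 mg/h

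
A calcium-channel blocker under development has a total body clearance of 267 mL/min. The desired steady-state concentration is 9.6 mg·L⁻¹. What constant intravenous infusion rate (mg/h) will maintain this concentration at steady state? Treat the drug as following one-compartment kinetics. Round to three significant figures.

CL = 267 mL/min = 267 × 0.06 = 16.02 L/h
Rate = CL × Css = 16.02 × 9.6 = 153.8 mg/h

154 mg/h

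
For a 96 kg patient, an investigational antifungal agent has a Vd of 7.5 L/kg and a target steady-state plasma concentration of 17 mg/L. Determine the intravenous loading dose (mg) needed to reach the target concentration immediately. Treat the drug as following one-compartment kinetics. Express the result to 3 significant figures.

Vd(total) = 96 kg × 7.5 L/kg = 720.0 L
The loading dose fills Vd to the target concentration.
LD = Vd × C = 720.0 × 17.00 = 12240 mg

12200 mg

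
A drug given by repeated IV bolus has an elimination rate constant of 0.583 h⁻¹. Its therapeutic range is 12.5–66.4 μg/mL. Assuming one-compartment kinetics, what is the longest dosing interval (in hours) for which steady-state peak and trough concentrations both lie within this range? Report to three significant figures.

2.86 h

Between IV bolus doses, concentration decays as C = C₀·e^(−kτ), so C_peak/C_trough = e^(kτ).
τ_max = ln(C_peak/C_trough) / k = ln(66.4/12.5) / 0.5830 = 1.670 / 0.5830 = 2.864 h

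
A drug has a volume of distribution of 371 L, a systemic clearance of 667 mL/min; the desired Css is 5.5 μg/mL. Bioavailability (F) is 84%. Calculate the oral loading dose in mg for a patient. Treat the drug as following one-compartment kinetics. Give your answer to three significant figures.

LD = Vd × C / F = 371.0 × 5.500 / 0.84 = 2429 mg

2430 mg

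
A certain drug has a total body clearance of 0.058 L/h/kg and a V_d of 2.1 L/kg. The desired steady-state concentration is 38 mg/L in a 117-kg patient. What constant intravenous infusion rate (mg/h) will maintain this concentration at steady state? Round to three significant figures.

258 mg/h

CL = 0.058 L/h/kg × 117 kg = 6.786 L/h
Rate = CL × Css = 6.786 × 38 = 257.9 mg/h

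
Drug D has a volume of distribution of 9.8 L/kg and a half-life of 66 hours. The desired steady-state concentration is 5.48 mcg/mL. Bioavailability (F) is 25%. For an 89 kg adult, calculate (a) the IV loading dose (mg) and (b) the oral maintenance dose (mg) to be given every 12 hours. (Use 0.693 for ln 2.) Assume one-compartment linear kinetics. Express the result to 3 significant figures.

Vd(total) = 89 kg × 9.8 L/kg = 872.2 L
LD = Vd × C = 872.2 × 5.48 = 4780 mg
CL = 0.693 × Vd / t½ = 0.693 × 872.2 / 66 = 9.158 L/h
D = CL × Css × τ / F = 9.158 × 5.48 × 12 / 0.25 = 2409 mg

(a) 4780 mg; (b) 2410 mg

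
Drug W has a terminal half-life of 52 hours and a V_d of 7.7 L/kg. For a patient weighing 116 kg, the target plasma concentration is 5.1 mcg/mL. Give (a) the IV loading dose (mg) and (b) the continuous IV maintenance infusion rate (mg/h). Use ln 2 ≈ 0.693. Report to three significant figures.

Vd = 7.7 L/kg × 116 kg = 893.2 L
LD = Vd × C = 893.2 × 5.1 = 4555 mg
CL = 0.693 × Vd / t½ = 0.693 × 893.2 / 52 = 11.90 L/h
Infusion rate = CL × Css = 11.90 × 5.1 = 60.69 mg/h

(a) 4560 mg; (b) 60.7 mg/h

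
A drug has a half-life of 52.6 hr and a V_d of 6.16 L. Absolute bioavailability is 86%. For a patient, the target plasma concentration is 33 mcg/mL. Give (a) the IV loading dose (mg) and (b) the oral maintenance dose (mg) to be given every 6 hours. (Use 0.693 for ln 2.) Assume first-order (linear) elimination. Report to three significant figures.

LD = Vd × C = 6.160 × 33 = 203.3 mg
CL = 0.693 × Vd / t½ = 0.693 × 6.160 / 52.6 = 0.08116 L/h
D = CL × Css × τ / F = 0.08116 × 33 × 6 / 0.86 = 18.69 mg

(a) 203 mg; (b) 18.7 mg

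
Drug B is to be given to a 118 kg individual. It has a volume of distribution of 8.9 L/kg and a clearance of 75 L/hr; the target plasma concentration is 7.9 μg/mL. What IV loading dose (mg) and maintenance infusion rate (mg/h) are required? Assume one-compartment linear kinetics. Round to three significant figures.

(a) 8300 mg; (b) 593 mg/h

Total Vd = 8.9 × 118 = 1050 L
Loading: fill Vd to C_target → 1050 L × 7.9 mg/L = 8295 mg
Maintenance infusion rate = CL × Css = 75.00 × 7.9 = 592.5 mg/h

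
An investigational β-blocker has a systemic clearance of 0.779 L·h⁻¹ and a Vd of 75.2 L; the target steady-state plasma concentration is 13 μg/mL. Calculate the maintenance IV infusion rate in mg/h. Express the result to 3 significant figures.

Infusion rate = CL · Css = 0.7790 L/h × 13 mg/L = 10.13 mg/h

10.1 mg/h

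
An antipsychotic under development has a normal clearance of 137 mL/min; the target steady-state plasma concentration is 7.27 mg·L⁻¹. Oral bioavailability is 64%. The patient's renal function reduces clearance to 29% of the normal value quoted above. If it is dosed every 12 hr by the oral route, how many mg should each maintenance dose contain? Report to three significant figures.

CL = 137 mL/min = 137 × 0.06 = 8.220 L/h
Patient clearance = 0.29 × 8.220 = 2.384 L/h
D = CL × Css × τ / F = 2.384 × 7.27 × 12 / 0.64 = 325.0 mg

325 mg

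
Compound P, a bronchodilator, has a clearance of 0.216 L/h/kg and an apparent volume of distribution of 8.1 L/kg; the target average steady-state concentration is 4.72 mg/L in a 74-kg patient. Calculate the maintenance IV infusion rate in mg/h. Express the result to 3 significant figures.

75.4 mg/h

CL = 0.216 L/h/kg × 74 kg = 15.98 L/h
At steady state, infusion rate equals elimination rate: rate in = CL × Css.
R₀ = 15.98 × 4.72 = 75.43 mg/h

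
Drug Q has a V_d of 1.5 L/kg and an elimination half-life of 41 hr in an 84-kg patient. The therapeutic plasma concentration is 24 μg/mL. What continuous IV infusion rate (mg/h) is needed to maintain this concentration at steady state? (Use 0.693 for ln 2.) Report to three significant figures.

51.1 mg/h

Total Vd = 1.5 × 84 = 126.0 L
CL = ln 2 · Vd / t½ = 0.693 × 126.0 / 41 = 2.130 L/h
Infusion rate = CL × Css = 2.130 × 24 = 51.12 mg/h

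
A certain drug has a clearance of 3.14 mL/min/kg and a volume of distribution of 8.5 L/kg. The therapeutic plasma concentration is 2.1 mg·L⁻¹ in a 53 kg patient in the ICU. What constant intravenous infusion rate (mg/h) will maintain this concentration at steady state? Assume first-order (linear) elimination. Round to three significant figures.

CL = 3.14 mL/min/kg × 53 kg = 166.4 mL/min = 166.4 × 60/1000 = 9.984 L/h
Maintenance depends on clearance, not Vd — rate in must match rate out.
Rate = CL × Css = 9.984 × 2.1 = 20.97 mg/h

21.0 mg/h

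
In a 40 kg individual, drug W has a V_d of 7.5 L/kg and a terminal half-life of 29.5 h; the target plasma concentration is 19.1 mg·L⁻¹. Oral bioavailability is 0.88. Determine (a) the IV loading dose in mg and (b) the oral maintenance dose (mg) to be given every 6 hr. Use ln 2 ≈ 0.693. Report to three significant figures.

(a) 5730 mg; (b) 918 mg

Vd = 7.5 L/kg × 40 kg = 300.0 L
LD = Vd × C = 300.0 × 19.1 = 5730 mg
CL = 0.693 × Vd / t½ = 0.693 × 300.0 / 29.5 = 7.047 L/h
D = CL × Css × τ / F = 7.047 × 19.1 × 6 / 0.88 = 917.7 mg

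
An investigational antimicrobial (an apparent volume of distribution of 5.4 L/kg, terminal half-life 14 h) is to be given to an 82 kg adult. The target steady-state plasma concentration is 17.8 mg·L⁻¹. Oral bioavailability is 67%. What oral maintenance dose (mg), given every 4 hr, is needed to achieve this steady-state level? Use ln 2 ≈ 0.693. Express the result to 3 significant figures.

Vd(total) = 82 kg × 5.4 L/kg = 442.8 L
CL = 0.693 × Vd / t½ = 0.693 × 442.8 / 14 = 21.92 L/h
D = CL × Css × τ / F = 21.92 × 17.8 × 4 / 0.67 = 2329 mg

2330 mg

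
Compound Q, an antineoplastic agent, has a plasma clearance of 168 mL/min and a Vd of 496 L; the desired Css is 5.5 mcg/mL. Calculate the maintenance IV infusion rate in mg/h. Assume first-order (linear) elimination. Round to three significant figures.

55.4 mg/h

CL = 168 mL/min = 168 × 0.06 = 10.08 L/h
Maintenance depends on clearance, not Vd — rate in must match rate out.
R₀ = 10.08 × 5.5 = 55.44 mg/h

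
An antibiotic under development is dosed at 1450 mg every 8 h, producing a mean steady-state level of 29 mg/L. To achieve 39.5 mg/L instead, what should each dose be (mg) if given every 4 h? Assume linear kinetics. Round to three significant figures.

For first-order elimination, Css ∝ F·D/(CL·τ); F and CL are unchanged, so Css ∝ D/τ.
D₂ = D₁ × (Css,target / Css,current) × (τ₂/τ₁) = 1450 × (39.5/29) × (4/8) = 987.5 mg

988 mg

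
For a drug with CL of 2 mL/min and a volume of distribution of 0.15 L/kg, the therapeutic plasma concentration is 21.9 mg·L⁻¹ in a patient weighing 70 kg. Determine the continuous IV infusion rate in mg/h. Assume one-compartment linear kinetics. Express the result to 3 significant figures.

Convert clearance: 2 mL/min × 60 min/h ÷ 1000 mL/L = 0.1200 L/h
Infusion rate = CL · Css = 0.1200 L/h × 21.9 mg/L = 2.628 mg/h

2.63 mg/h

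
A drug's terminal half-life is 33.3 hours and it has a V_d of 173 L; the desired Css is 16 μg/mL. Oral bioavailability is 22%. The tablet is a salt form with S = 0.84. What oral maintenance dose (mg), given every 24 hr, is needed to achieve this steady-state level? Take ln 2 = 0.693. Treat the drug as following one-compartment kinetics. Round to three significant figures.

CL = ln 2 · Vd / t½ = 0.693 × 173.0 / 33.3 = 3.600 L/h
D = CL × Css × τ / F / S = 3.600 × 16 × 24 / 0.22 / 0.84 = 7481 mg

7480 mg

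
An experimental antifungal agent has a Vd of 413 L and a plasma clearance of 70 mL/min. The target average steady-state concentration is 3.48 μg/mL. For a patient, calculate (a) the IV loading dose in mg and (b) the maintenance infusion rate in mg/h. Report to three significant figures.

(a) 1440 mg; (b) 14.6 mg/h

Loading dose = Vd × C = 413.0 × 3.48 = 1437 mg
CL = 70 mL/min × 60/1000 = 4.200 L/h
Maintenance infusion rate = CL × Css = 4.200 × 3.48 = 14.62 mg/h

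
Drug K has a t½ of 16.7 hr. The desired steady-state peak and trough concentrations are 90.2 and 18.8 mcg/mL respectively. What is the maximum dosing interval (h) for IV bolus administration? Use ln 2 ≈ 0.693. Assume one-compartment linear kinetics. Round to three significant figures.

37.8 h

k = 0.693 / t½ = 0.693 / 16.7 = 0.04150 h⁻¹
Between IV bolus doses, concentration decays as C = C₀·e^(−kτ), so C_peak/C_trough = e^(kτ).
τ_max = ln(C_peak/C_trough) / k = ln(90.2/18.8) / 0.04150 = 1.568 / 0.04150 = 37.78 h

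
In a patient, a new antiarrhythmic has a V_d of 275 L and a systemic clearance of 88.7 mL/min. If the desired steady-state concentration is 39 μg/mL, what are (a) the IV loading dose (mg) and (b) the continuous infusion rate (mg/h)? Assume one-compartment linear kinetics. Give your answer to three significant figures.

Loading dose = Vd × C = 275.0 × 39 = 10730 mg
CL = 88.7 mL/min × 60/1000 = 5.322 L/h
Maintenance infusion rate = CL × Css = 5.322 × 39 = 207.6 mg/h

(a) 10700 mg; (b) 208 mg/h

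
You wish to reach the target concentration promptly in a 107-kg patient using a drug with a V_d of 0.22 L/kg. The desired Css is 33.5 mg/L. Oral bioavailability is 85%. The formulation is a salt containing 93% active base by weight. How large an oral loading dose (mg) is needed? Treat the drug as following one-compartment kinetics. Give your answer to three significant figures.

Vd = 0.22 L/kg × 107 kg = 23.54 L
LD = Vd × C / F / S = 23.54 × 33.50 / 0.85 / 0.93 = 997.6 mg

998 mg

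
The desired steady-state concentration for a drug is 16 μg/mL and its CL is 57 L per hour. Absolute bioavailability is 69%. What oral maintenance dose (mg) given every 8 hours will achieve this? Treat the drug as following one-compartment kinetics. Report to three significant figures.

10600 mg

At steady state, dose per interval replaces the amount cleared in that interval: F·D/τ = CL·Css.
D = CL × Css × τ / F = 57.00 × 16 × 8 / 0.69 = 10570 mg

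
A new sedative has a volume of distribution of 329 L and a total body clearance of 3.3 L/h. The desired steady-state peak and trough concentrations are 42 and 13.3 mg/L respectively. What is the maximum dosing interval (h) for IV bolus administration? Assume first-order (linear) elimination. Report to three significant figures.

k = CL / Vd = 3.300 / 329.0 = 0.01003 h⁻¹
Between IV bolus doses, concentration decays as C = C₀·e^(−kτ), so C_peak/C_trough = e^(kτ).
τ_max = ln(C_peak/C_trough) / k = ln(42/13.3) / 0.01003 = 1.150 / 0.01003 = 114.7 h

115 h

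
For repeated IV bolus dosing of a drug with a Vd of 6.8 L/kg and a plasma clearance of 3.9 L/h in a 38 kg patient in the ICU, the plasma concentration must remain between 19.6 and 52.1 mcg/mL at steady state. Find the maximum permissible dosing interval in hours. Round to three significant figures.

64.8 h

Total Vd = 6.8 × 38 = 258.4 L
k = CL / Vd = 3.900 / 258.4 = 0.01509 h⁻¹
Between IV bolus doses, concentration decays as C = C₀·e^(−kτ), so C_peak/C_trough = e^(kτ).
τ_max = ln(C_peak/C_trough) / k = ln(52.1/19.6) / 0.01509 = 0.9776 / 0.01509 = 64.78 h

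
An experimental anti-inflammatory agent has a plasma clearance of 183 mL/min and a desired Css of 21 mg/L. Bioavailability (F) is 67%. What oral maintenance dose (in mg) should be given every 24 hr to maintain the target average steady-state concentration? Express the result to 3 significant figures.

CL = 183 mL/min × 60/1000 = 10.98 L/h
At steady state, dose per interval replaces the amount cleared in that interval: F·D/τ = CL·Css.
D = CL × Css × τ / F = 10.98 × 21 × 24 / 0.67 = 8260 mg

8260 mg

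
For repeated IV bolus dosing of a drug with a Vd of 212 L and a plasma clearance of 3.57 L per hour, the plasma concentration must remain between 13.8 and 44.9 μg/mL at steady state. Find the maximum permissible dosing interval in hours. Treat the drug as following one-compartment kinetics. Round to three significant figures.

70.1 h

k = CL / Vd = 3.570 / 212.0 = 0.01684 h⁻¹
Between IV bolus doses, concentration decays as C = C₀·e^(−kτ), so C_peak/C_trough = e^(kτ).
τ_max = ln(C_peak/C_trough) / k = ln(44.9/13.8) / 0.01684 = 1.180 / 0.01684 = 70.07 h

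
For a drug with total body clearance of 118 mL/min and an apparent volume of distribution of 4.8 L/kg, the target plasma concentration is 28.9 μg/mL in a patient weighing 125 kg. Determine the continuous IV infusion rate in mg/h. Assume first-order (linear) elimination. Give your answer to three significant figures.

CL = 118 mL/min × 60/1000 = 7.080 L/h
R₀ = 7.080 × 28.9 = 204.6 mg/h

205 mg/h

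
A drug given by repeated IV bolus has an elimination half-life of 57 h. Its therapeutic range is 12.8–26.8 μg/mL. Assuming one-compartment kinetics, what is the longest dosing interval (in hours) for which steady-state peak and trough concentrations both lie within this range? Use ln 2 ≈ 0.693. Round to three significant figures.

k = 0.693 / t½ = 0.693 / 57 = 0.01216 h⁻¹
Between IV bolus doses, concentration decays as C = C₀·e^(−kτ), so C_peak/C_trough = e^(kτ).
τ_max = ln(C_peak/C_trough) / k = ln(26.8/12.8) / 0.01216 = 0.7390 / 0.01216 = 60.77 h

60.8 h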